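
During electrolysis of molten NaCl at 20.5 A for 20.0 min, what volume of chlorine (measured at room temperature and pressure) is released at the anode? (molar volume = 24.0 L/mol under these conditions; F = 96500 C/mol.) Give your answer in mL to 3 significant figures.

Charge passed = 20.5 × 1200 = 24600 C
n(e⁻) = 24600 / 96500 = 0.2549 mol
2Cl⁻ → Cl₂ + 2e⁻, so n(Cl₂) = 0.2549 / 2 = 0.1275 mol
V = 0.1275 × 24.0 = 3.060 L
= 3060 mL

3060 mL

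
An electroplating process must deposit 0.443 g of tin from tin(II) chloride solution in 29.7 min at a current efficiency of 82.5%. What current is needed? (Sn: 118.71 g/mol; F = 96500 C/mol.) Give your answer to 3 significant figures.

n(Sn) = 0.443 / 118.71 = 0.003732 mol
Sn²⁺ + 2e⁻ → Sn, so n(e⁻) = 2 × 0.003732 = 0.007464 mol
Q = 0.007464 × 96500 / 0.825 = 873.1 C
I = Q / t = 873.1 / 1782 s = 0.490 A

0.490 A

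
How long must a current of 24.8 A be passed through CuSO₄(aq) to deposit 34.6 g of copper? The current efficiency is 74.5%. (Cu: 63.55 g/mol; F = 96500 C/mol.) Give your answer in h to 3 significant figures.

n(Cu) = 34.6 / 63.55 = 0.5445 mol
Cu²⁺ + 2e⁻ → Cu, so n(e⁻) = 2 × 0.5445 = 1.089 mol
Q = 1.089 × 96500 / 0.745 = 1.411×10^5 C
t = Q / I = 1.411×10^5 / 24.8 = 5690 s = 1.58 h

1.58 h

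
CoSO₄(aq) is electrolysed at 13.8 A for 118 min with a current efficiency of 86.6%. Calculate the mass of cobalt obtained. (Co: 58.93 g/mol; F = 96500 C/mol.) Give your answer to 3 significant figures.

Q = 13.8 × 7080 = 97700 C
n(e⁻) = 97700 / 96500 = 1.012 mol
Co²⁺ + 2e⁻ → Co, so theoretical m(Co) = 0.5060 × 58.93 = 29.82 g
Actual mass = 86.6% × 29.82 = 25.8 g

25.8 g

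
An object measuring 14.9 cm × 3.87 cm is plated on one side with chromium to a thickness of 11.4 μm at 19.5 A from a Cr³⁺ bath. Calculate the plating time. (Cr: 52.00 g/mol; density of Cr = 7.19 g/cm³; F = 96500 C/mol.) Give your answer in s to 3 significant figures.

135 s

Plated area = 14.9 × 3.87 = 57.66 cm²
Volume = 57.66 × 11.4×10⁻⁴ cm = 0.06573 cm³
m(Cr) = 0.06573 × 7.19 = 0.4726 g
n(Cr) = 0.4726 / 52.00 = 0.009088 mol; n(e⁻) = 3 × 0.009088 = 0.02726 mol
Q = 0.02726 × 96500 = 2631 C
t = 2631 / 19.5 = 134.9 s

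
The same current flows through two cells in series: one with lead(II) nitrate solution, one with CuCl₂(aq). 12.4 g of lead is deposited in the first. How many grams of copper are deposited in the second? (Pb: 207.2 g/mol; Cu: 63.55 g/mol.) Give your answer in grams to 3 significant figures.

n(Pb) = 12.4 / 207.2 = 0.05985 mol
Pb²⁺ + 2e⁻ → Pb, so n(e⁻) = 2 × 0.05985 = 0.1197 mol
Same current for the same time ⇒ same n(e⁻) = 0.1197 mol in both cells.
Cu²⁺ + 2e⁻ → Cu, so n(Cu) = 0.1197 / 2 = 0.05985 mol
m(Cu) = 0.05985 × 63.55 = 3.80 g

3.80 g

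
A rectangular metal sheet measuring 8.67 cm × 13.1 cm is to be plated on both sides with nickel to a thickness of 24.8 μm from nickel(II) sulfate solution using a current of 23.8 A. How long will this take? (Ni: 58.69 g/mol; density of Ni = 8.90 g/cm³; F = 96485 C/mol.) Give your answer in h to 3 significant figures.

0.192 h

Plated area = 2 × 8.67 × 13.1 = 227.2 cm²
Volume = 227.2 × 24.8×10⁻⁴ cm = 0.5635 cm³
m(Ni) = 0.5635 × 8.90 = 5.015 g
n(Ni) = 5.015 / 58.69 = 0.08545 mol; n(e⁻) = 2 × 0.08545 = 0.1709 mol
Q = 0.1709 × 96485 = 16490 C
t = 16490 / 23.8 = 692.9 s = 0.192 h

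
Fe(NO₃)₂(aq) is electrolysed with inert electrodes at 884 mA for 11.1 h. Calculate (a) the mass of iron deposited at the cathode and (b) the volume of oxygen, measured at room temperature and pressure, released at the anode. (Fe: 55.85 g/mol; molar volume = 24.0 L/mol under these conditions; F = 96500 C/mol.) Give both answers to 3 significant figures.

10.2 g Fe; 2.20 L O₂

Q = 0.884 × 39960 = 35320 C; n(e⁻) = 35320 / 96500 = 0.3660 mol
Cathode: Fe²⁺ + 2e⁻ → Fe → n(Fe) = 0.3660/2 = 0.1830 mol → 10.2 g
Anode: 2H₂O → O₂ + 4H⁺ + 4e⁻ → n(O₂) = 0.3660/4 = 0.09150 mol → 2.20 L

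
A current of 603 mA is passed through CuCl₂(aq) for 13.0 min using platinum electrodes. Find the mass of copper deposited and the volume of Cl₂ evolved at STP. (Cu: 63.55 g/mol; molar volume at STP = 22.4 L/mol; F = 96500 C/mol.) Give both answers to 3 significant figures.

Q = 0.603 × 780 = 470.3 C; n(e⁻) = 470.3 / 96500 = 0.004874 mol
Cathode: Cu²⁺ + 2e⁻ → Cu → n(Cu) = 0.004874/2 = 0.002437 mol → 0.155 g
Anode: 2Cl⁻ → Cl₂ + 2e⁻ → n(Cl₂) = 0.004874/2 = 0.002437 mol → 0.0546 L

0.155 g Cu; 0.0546 L Cl₂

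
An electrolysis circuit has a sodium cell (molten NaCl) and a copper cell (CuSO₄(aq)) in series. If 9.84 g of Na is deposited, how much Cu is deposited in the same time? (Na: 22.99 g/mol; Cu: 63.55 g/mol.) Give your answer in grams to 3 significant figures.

n(Na) = 9.84 / 22.99 = 0.4280 mol
Na⁺ + e⁻ → Na, so n(e⁻) = 0.4280 mol
The cells are in series, so the same charge (and hence the same n(e⁻) = 0.4280 mol) passes through both.
Cu²⁺ + 2e⁻ → Cu, so n(Cu) = 0.4280 / 2 = 0.2140 mol
m(Cu) = 0.2140 × 63.55 = 13.6 g

13.6 g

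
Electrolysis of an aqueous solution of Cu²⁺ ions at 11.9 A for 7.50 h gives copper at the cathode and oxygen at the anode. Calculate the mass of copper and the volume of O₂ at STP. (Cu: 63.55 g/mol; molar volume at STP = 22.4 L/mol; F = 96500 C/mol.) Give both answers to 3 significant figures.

Q = 11.9 × 27000 = 3.213×10^5 C; n(e⁻) = 3.213×10^5 / 96500 = 3.330 mol
Cathode: Cu²⁺ + 2e⁻ → Cu → n(Cu) = 3.330/2 = 1.665 mol → 106 g
Anode: 2H₂O → O₂ + 4H⁺ + 4e⁻ → n(O₂) = 3.330/4 = 0.8325 mol → 18.6 L

106 g Cu; 18.6 L O₂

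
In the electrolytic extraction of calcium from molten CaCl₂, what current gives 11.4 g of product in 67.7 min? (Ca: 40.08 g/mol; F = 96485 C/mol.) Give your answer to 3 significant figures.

13.5 A

n(Ca) = 11.4 / 40.08 = 0.2844 mol
Ca²⁺ + 2e⁻ → Ca, so n(e⁻) = 2 × 0.2844 = 0.5688 mol
Q = 0.5688 × 96485 = 54880 C
I = Q / t = 54880 / 4062 s = 13.5 A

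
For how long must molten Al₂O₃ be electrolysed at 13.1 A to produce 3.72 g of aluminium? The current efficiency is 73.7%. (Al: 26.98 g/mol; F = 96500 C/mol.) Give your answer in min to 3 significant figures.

n(Al) = 3.72 / 26.98 = 0.1379 mol
Al³⁺ + 3e⁻ → Al, so n(e⁻) = 3 × 0.1379 = 0.4137 mol
Q = 0.4137 × 96500 / 0.737 = 54170 C
t = Q / I = 54170 / 13.1 = 4135 s = 68.9 min

68.9 min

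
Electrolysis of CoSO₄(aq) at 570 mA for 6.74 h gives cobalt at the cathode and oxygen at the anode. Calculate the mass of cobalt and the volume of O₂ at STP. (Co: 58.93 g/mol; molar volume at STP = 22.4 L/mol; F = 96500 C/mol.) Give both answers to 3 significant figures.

Q = 0.570 × 24264 = 13830 C; n(e⁻) = 13830 / 96500 = 0.1433 mol
Cathode: Co²⁺ + 2e⁻ → Co → n(Co) = 0.1433/2 = 0.07165 mol → 4.22 g
Anode: 2H₂O → O₂ + 4H⁺ + 4e⁻ → n(O₂) = 0.1433/4 = 0.03583 mol → 0.803 L

4.22 g Co; 0.803 L O₂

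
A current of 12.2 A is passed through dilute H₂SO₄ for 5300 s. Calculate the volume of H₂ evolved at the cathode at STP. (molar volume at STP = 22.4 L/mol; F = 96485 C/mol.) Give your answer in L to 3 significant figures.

7.51 L

Q = It = 12.2 × 5300 = 64660 C
n(e⁻) = Q/F = 64660/96485 = 0.6702 mol
2H⁺ + 2e⁻ → H₂, so n(H₂) = 0.6702 / 2 = 0.3351 mol
V = 0.3351 × 22.4 = 7.506 L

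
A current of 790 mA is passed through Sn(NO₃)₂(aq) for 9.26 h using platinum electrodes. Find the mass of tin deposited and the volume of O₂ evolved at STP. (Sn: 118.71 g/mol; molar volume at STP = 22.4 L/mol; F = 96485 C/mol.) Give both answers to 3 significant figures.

16.2 g Sn; 1.53 L O₂

Q = 0.790 × 33336 = 26340 C; n(e⁻) = 26340 / 96485 = 0.2730 mol
Cathode: Sn²⁺ + 2e⁻ → Sn → n(Sn) = 0.2730/2 = 0.1365 mol → 16.2 g
Anode: 2H₂O → O₂ + 4H⁺ + 4e⁻ → n(O₂) = 0.2730/4 = 0.06825 mol → 1.53 L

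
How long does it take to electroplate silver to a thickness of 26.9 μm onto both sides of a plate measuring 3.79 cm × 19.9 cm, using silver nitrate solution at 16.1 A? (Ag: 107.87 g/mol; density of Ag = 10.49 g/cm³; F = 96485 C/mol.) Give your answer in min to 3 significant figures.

3.94 min

Plated area = 2 × 3.79 × 19.9 = 150.8 cm²
Volume = 150.8 × 26.9×10⁻⁴ cm = 0.4057 cm³
m(Ag) = 0.4057 × 10.49 = 4.256 g
n(Ag) = 4.256 / 107.87 = 0.03945 mol; n(e⁻) = 0.03945 mol
Q = 0.03945 × 96485 = 3806 C
t = 3806 / 16.1 = 236.4 s = 3.94 min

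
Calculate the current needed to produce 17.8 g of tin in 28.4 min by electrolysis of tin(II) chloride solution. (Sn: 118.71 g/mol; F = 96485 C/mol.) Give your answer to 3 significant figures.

n(Sn) = 17.8 / 118.71 = 0.1499 mol
Sn²⁺ + 2e⁻ → Sn, so n(e⁻) = 2 × 0.1499 = 0.2998 mol
Q = 0.2998 × 96485 = 28930 C
I = Q / t = 28930 / 1704 s = 17.0 A

17.0 A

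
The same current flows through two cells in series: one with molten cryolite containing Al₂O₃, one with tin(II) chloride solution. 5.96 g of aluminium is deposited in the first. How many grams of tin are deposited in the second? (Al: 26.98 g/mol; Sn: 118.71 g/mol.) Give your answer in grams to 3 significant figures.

39.3 g

n(Al) = 5.96 / 26.98 = 0.2209 mol
Al³⁺ + 3e⁻ → Al, so n(e⁻) = 3 × 0.2209 = 0.6627 mol
The cells are in series, so the same charge (and hence the same n(e⁻) = 0.6627 mol) passes through both.
Sn²⁺ + 2e⁻ → Sn, so n(Sn) = 0.6627 / 2 = 0.3314 mol
m(Sn) = 0.3314 × 118.71 = 39.3 g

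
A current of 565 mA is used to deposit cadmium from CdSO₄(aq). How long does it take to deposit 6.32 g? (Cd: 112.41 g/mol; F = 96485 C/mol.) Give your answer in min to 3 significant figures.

n(Cd) = 6.32 / 112.41 = 0.05622 mol
Cd²⁺ + 2e⁻ → Cd, so n(e⁻) = 2 × 0.05622 = 0.1124 mol
Q = 0.1124 × 96485 = 10840 C
t = Q / I = 10840 / 0.565 = 19190 s = 320 min

320 min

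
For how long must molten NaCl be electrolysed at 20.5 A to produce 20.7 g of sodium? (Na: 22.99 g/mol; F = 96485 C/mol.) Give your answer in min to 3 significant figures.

70.6 min

n(Na) = 20.7 / 22.99 = 0.9004 mol
Na⁺ + e⁻ → Na, so n(e⁻) = 0.9004 mol
Q = 0.9004 × 96485 = 86880 C
t = Q / I = 86880 / 20.5 = 4238 s = 70.6 min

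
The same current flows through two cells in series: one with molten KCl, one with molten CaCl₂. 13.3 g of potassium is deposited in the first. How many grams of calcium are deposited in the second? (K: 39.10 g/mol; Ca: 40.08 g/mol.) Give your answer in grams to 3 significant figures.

6.82 g

n(K) = 13.3 / 39.10 = 0.3402 mol
K⁺ + e⁻ → K, so n(e⁻) = 0.3402 mol
Since the cells are in series, n(e⁻) in the Ca cell is also 0.3402 mol.
Ca²⁺ + 2e⁻ → Ca, so n(Ca) = 0.3402 / 2 = 0.1701 mol
m(Ca) = 0.1701 × 40.08 = 6.82 g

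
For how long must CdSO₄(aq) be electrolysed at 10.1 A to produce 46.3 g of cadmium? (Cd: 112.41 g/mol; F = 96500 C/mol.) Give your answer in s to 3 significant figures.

7870 s

n(Cd) = 46.3 / 112.41 = 0.4119 mol
Cd²⁺ + 2e⁻ → Cd, so n(e⁻) = 2 × 0.4119 = 0.8238 mol
Q = 0.8238 × 96500 = 79500 C
t = Q / I = 79500 / 10.1 = 7871 s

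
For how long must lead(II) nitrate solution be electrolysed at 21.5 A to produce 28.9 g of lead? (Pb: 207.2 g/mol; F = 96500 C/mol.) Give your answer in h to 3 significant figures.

n(Pb) = 28.9 / 207.2 = 0.1395 mol
Pb²⁺ + 2e⁻ → Pb, so n(e⁻) = 2 × 0.1395 = 0.2790 mol
Q = 0.2790 × 96500 = 26920 C
t = Q / I = 26920 / 21.5 = 1252 s = 0.348 h

0.348 h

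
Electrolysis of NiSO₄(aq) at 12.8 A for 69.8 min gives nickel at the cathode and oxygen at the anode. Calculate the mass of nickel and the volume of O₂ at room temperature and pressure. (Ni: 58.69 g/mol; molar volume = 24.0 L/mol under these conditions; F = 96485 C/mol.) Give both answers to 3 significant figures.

Q = 12.8 × 4188 = 53610 C; n(e⁻) = 53610 / 96485 = 0.5556 mol
Cathode: Ni²⁺ + 2e⁻ → Ni → n(Ni) = 0.5556/2 = 0.2778 mol → 16.3 g
Anode: 2H₂O → O₂ + 4H⁺ + 4e⁻ → n(O₂) = 0.5556/4 = 0.1389 mol → 3.33 L

16.3 g Ni; 3.33 L O₂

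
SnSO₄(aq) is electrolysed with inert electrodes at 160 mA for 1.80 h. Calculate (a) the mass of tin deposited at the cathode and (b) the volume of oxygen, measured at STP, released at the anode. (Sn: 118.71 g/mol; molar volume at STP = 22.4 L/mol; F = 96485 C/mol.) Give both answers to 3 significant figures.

0.638 g Sn; 0.0602 L O₂

Q = 0.160 × 6480 = 1037 C; n(e⁻) = 1037 / 96485 = 0.01075 mol
Cathode: Sn²⁺ + 2e⁻ → Sn → n(Sn) = 0.01075/2 = 0.005375 mol → 0.638 g
Anode: 2H₂O → O₂ + 4H⁺ + 4e⁻ → n(O₂) = 0.01075/4 = 0.002688 mol → 0.0602 L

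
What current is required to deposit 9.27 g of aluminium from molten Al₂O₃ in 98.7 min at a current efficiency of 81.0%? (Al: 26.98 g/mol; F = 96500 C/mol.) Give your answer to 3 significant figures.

20.7 A

n(Al) = 9.27 / 26.98 = 0.3436 mol
Al³⁺ + 3e⁻ → Al, so n(e⁻) = 3 × 0.3436 = 1.031 mol
Q = 1.031 × 96500 / 0.810 = 1.228×10^5 C
I = Q / t = 1.228×10^5 / 5922 s = 20.7 A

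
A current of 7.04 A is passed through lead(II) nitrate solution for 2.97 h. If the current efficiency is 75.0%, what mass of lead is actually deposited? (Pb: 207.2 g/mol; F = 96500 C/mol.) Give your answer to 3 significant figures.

Q = 7.04 × 10692 = 75270 C
n(e⁻) = 75270 / 96500 = 0.7800 mol
Pb²⁺ + 2e⁻ → Pb, so theoretical m(Pb) = 0.3900 × 207.2 = 80.81 g
Actual mass = 75.0% × 80.81 = 60.6 g

60.6 g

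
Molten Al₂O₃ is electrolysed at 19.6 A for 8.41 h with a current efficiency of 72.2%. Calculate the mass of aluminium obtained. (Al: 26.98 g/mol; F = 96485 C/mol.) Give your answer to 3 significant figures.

39.9 g

Q = 19.6 × 30276 = 5.934×10^5 C
n(e⁻) = 5.934×10^5 / 96485 = 6.150 mol
Al³⁺ + 3e⁻ → Al, so theoretical m(Al) = 2.050 × 26.98 = 55.31 g
Actual mass = 72.2% × 55.31 = 39.9 g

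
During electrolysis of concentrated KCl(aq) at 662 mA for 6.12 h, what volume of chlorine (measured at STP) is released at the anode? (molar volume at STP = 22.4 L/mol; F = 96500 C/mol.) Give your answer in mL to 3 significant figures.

1690 mL

Q = 0.662 A × 22032 s = 14590 C
Moles of electrons = 14590 / 96500 = 0.1512 mol
2Cl⁻ → Cl₂ + 2e⁻, so n(Cl₂) = 0.1512 / 2 = 0.07560 mol
V = 0.07560 × 22.4 = 1.693 L
= 1690 mL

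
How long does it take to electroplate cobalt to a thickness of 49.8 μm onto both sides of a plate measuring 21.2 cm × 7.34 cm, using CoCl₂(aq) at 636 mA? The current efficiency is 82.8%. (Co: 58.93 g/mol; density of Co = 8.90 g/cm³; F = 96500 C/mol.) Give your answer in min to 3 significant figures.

Plated area = 2 × 21.2 × 7.34 = 311.2 cm²
Volume = 311.2 × 49.8×10⁻⁴ cm = 1.550 cm³
m(Co) = 1.550 × 8.90 = 13.80 g
n(Co) = 13.80 / 58.93 = 0.2342 mol; n(e⁻) = 2 × 0.2342 = 0.4684 mol
Q = 0.4684 × 96500 / 0.828 = 54590 C
t = 54590 / 0.636 = 85830 s = 1430 min

1430 min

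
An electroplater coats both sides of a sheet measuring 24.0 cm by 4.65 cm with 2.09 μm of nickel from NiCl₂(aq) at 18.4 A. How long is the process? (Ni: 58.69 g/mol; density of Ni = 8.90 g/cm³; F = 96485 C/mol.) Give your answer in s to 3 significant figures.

Plated area = 2 × 24.0 × 4.65 = 223.2 cm²
Volume = 223.2 × 2.09×10⁻⁴ cm = 0.04665 cm³
m(Ni) = 0.04665 × 8.90 = 0.4152 g
n(Ni) = 0.4152 / 58.69 = 0.007074 mol; n(e⁻) = 2 × 0.007074 = 0.01415 mol
Q = 0.01415 × 96485 = 1365 C
t = 1365 / 18.4 = 74.18 s

74.2 s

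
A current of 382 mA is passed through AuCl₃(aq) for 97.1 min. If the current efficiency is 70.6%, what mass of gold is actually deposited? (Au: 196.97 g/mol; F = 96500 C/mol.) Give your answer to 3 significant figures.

Q = 0.382 × 5826 = 2226 C
n(e⁻) = 2226 / 96500 = 0.02307 mol
Au³⁺ + 3e⁻ → Au, so theoretical m(Au) = 0.007690 × 196.97 = 1.515 g
Actual mass = 70.6% × 1.515 = 1.07 g

1.07 g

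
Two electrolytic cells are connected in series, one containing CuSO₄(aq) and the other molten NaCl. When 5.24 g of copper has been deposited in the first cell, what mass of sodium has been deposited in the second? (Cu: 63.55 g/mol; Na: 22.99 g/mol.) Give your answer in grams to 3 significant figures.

n(Cu) = 5.24 / 63.55 = 0.08245 mol
Cu²⁺ + 2e⁻ → Cu, so n(e⁻) = 2 × 0.08245 = 0.1649 mol
Same current for the same time ⇒ same n(e⁻) = 0.1649 mol in both cells.
Na⁺ + e⁻ → Na, so n(Na) = 0.1649 mol
m(Na) = 0.1649 × 22.99 = 3.79 g

3.79 g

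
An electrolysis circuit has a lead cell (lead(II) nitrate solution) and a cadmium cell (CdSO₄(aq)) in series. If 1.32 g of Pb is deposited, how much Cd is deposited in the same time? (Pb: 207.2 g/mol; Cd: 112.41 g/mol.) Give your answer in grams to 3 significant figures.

n(Pb) = 1.32 / 207.2 = 0.006371 mol
Pb²⁺ + 2e⁻ → Pb, so n(e⁻) = 2 × 0.006371 = 0.01274 mol
In series, the same 0.01274 mol of electrons flows through the second cell.
Cd²⁺ + 2e⁻ → Cd, so n(Cd) = 0.01274 / 2 = 0.006370 mol
m(Cd) = 0.006370 × 112.41 = 0.716 g

0.716 g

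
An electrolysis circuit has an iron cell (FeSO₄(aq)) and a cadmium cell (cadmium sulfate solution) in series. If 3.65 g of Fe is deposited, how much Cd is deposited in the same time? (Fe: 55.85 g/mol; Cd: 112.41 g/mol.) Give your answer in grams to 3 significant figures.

n(Fe) = 3.65 / 55.85 = 0.06535 mol
Fe²⁺ + 2e⁻ → Fe, so n(e⁻) = 2 × 0.06535 = 0.1307 mol
The cells are in series, so the same charge (and hence the same n(e⁻) = 0.1307 mol) passes through both.
Cd²⁺ + 2e⁻ → Cd, so n(Cd) = 0.1307 / 2 = 0.06535 mol
m(Cd) = 0.06535 × 112.41 = 7.35 g

7.35 g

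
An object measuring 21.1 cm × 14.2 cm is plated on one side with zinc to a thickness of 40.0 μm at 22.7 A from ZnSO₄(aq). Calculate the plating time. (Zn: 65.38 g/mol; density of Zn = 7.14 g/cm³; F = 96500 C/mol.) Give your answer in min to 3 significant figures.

18.5 min

Plated area = 21.1 × 14.2 = 299.6 cm²
Volume = 299.6 × 40.0×10⁻⁴ cm = 1.198 cm³
m(Zn) = 1.198 × 7.14 = 8.554 g
n(Zn) = 8.554 / 65.38 = 0.1308 mol; n(e⁻) = 2 × 0.1308 = 0.2616 mol
Q = 0.2616 × 96500 = 25240 C
t = 25240 / 22.7 = 1112 s = 18.5 min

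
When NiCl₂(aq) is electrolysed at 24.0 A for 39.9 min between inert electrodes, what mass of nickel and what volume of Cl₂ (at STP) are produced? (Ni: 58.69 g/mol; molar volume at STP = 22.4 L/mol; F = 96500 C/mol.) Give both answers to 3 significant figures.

Q = 24.0 × 2394 = 57460 C; n(e⁻) = 57460 / 96500 = 0.5954 mol
Cathode: Ni²⁺ + 2e⁻ → Ni → n(Ni) = 0.5954/2 = 0.2977 mol → 17.5 g
Anode: 2Cl⁻ → Cl₂ + 2e⁻ → n(Cl₂) = 0.5954/2 = 0.2977 mol → 6.67 L

17.5 g Ni; 6.67 L Cl₂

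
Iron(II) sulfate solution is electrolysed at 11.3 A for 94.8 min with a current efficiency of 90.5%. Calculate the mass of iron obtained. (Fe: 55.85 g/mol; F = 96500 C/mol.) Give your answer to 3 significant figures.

16.8 g

Q = 11.3 × 5688 = 64270 C
n(e⁻) = 64270 / 96500 = 0.6660 mol
Fe²⁺ + 2e⁻ → Fe, so theoretical m(Fe) = 0.3330 × 55.85 = 18.60 g
Actual mass = 90.5% × 18.60 = 16.8 g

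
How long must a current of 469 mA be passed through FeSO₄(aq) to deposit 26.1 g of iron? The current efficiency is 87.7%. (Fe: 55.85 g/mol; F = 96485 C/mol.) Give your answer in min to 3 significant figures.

3650 min

n(Fe) = 26.1 / 55.85 = 0.4673 mol
Fe²⁺ + 2e⁻ → Fe, so n(e⁻) = 2 × 0.4673 = 0.9346 mol
Q = 0.9346 × 96485 / 0.877 = 1.028×10^5 C
t = Q / I = 1.028×10^5 / 0.469 = 2.192×10^5 s = 3650 min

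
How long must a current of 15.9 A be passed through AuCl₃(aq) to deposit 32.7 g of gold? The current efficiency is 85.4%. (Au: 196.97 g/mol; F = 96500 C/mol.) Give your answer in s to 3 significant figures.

n(Au) = 32.7 / 196.97 = 0.1660 mol
Au³⁺ + 3e⁻ → Au, so n(e⁻) = 3 × 0.1660 = 0.4980 mol
Q = 0.4980 × 96500 / 0.854 = 56270 C
t = Q / I = 56270 / 15.9 = 3539 s

3540 s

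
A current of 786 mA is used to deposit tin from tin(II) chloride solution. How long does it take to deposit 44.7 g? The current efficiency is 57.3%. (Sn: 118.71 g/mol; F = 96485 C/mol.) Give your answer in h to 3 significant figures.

n(Sn) = 44.7 / 118.71 = 0.3765 mol
Sn²⁺ + 2e⁻ → Sn, so n(e⁻) = 2 × 0.3765 = 0.7530 mol
Q = 0.7530 × 96485 / 0.573 = 1.268×10^5 C
t = Q / I = 1.268×10^5 / 0.786 = 1.613×10^5 s = 44.8 h

44.8 h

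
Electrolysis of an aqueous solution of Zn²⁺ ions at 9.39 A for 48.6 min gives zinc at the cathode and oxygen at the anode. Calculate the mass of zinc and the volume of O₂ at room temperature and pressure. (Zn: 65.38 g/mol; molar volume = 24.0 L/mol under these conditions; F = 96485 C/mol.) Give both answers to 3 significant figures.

9.28 g Zn; 1.70 L O₂

Q = 9.39 × 2916 = 27380 C; n(e⁻) = 27380 / 96485 = 0.2838 mol
Cathode: Zn²⁺ + 2e⁻ → Zn → n(Zn) = 0.2838/2 = 0.1419 mol → 9.28 g
Anode: 2H₂O → O₂ + 4H⁺ + 4e⁻ → n(O₂) = 0.2838/4 = 0.07095 mol → 1.70 L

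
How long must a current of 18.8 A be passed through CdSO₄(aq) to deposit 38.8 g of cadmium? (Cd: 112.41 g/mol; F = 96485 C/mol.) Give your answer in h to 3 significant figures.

0.984 h

n(Cd) = 38.8 / 112.41 = 0.3452 mol
Cd²⁺ + 2e⁻ → Cd, so n(e⁻) = 2 × 0.3452 = 0.6904 mol
Q = 0.6904 × 96485 = 66610 C
t = Q / I = 66610 / 18.8 = 3543 s = 0.984 h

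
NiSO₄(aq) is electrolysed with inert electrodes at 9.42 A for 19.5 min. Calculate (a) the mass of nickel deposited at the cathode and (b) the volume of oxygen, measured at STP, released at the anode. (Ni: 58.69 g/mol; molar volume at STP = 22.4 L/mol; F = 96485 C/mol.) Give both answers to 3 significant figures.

Q = 9.42 × 1170 = 11020 C; n(e⁻) = 11020 / 96485 = 0.1142 mol
Cathode: Ni²⁺ + 2e⁻ → Ni → n(Ni) = 0.1142/2 = 0.05710 mol → 3.35 g
Anode: 2H₂O → O₂ + 4H⁺ + 4e⁻ → n(O₂) = 0.1142/4 = 0.02855 mol → 0.640 L

3.35 g Ni; 0.640 L O₂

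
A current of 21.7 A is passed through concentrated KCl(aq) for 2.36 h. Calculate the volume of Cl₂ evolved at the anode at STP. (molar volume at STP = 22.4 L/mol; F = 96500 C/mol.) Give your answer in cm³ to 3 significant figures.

Q = It = 21.7 × 8496 = 1.844×10^5 C
n(e⁻) = 1.844×10^5 / 96500 = 1.911 mol
2Cl⁻ → Cl₂ + 2e⁻, so n(Cl₂) = 1.911 / 2 = 0.9555 mol
V = 0.9555 × 22.4 = 21.40 L
= 21400 cm³

21400 cm³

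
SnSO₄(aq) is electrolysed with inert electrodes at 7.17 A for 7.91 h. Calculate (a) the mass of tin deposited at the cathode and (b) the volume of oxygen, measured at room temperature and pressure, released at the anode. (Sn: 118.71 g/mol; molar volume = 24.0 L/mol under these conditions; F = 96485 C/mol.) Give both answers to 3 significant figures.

126 g Sn; 12.7 L O₂

Q = 7.17 × 28476 = 2.042×10^5 C; n(e⁻) = 2.042×10^5 / 96485 = 2.116 mol
Cathode: Sn²⁺ + 2e⁻ → Sn → n(Sn) = 2.116/2 = 1.058 mol → 126 g
Anode: 2H₂O → O₂ + 4H⁺ + 4e⁻ → n(O₂) = 2.116/4 = 0.5290 mol → 12.7 L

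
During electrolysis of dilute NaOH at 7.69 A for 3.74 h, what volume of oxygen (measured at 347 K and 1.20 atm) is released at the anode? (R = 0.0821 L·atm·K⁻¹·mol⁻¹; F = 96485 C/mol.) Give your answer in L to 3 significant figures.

Q = It = 7.69 × 13464 = 1.035×10^5 C
Moles of electrons = 1.035×10^5 / 96485 = 1.073 mol
2H₂O → O₂ + 4H⁺ + 4e⁻, so n(O₂) = 1.073 / 4 = 0.2683 mol
V = nRT/P = 0.2683 × 0.0821 × 347 / 1.20 = 6.370 L

6.37 L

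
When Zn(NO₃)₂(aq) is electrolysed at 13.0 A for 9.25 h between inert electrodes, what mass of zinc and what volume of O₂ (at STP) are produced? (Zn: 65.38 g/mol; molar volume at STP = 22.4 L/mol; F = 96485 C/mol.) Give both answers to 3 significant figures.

Q = 13.0 × 33300 = 4.329×10^5 C; n(e⁻) = 4.329×10^5 / 96485 = 4.487 mol
Cathode: Zn²⁺ + 2e⁻ → Zn → n(Zn) = 4.487/2 = 2.244 mol → 147 g
Anode: 2H₂O → O₂ + 4H⁺ + 4e⁻ → n(O₂) = 4.487/4 = 1.122 mol → 25.1 L

147 g Zn; 25.1 L O₂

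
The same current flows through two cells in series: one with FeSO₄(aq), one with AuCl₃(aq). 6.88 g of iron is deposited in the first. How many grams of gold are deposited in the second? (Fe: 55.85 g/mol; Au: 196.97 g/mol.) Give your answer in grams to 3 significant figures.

16.2 g

n(Fe) = 6.88 / 55.85 = 0.1232 mol
Fe²⁺ + 2e⁻ → Fe, so n(e⁻) = 2 × 0.1232 = 0.2464 mol
In series, the same 0.2464 mol of electrons flows through the second cell.
Au³⁺ + 3e⁻ → Au, so n(Au) = 0.2464 / 3 = 0.08213 mol
m(Au) = 0.08213 × 196.97 = 16.2 g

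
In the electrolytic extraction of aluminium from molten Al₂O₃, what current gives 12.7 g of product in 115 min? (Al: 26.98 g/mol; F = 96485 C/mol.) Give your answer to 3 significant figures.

n(Al) = 12.7 / 26.98 = 0.4707 mol
Al³⁺ + 3e⁻ → Al, so n(e⁻) = 3 × 0.4707 = 1.412 mol
Q = 1.412 × 96485 = 1.362×10^5 C
I = Q / t = 1.362×10^5 / 6900 s = 19.7 A

19.7 A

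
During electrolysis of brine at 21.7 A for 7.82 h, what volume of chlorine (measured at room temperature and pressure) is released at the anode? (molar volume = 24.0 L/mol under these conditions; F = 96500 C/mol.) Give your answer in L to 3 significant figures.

76.0 L

Q = It = 21.7 × 28152 = 6.109×10^5 C
n(e⁻) = Q/F = 6.109×10^5/96500 = 6.331 mol
2Cl⁻ → Cl₂ + 2e⁻, so n(Cl₂) = 6.331 / 2 = 3.166 mol
V = 3.166 × 24.0 = 75.98 L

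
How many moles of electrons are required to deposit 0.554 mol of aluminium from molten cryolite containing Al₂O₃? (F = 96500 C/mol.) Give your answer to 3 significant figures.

1.66 mol

Al³⁺ + 3e⁻ → Al, so n(e⁻) = 3 × 0.554 = 1.662 mol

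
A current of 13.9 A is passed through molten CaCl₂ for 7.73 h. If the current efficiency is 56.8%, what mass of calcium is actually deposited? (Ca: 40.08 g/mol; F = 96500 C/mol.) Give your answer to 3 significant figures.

45.6 g

Q = 13.9 × 27828 = 3.868×10^5 C
n(e⁻) = 3.868×10^5 / 96500 = 4.008 mol
Ca²⁺ + 2e⁻ → Ca, so theoretical m(Ca) = 2.004 × 40.08 = 80.32 g
Actual mass = 56.8% × 80.32 = 45.6 g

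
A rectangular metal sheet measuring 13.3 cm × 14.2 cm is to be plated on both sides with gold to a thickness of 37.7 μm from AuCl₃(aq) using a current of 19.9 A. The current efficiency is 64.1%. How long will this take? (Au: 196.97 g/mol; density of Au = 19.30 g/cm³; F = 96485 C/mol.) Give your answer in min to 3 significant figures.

52.8 min

Plated area = 2 × 13.3 × 14.2 = 377.7 cm²
Volume = 377.7 × 37.7×10⁻⁴ cm = 1.424 cm³
m(Au) = 1.424 × 19.30 = 27.48 g
n(Au) = 27.48 / 196.97 = 0.1395 mol; n(e⁻) = 3 × 0.1395 = 0.4185 mol
Q = 0.4185 × 96485 / 0.641 = 62990 C
t = 62990 / 19.9 = 3165 s = 52.8 min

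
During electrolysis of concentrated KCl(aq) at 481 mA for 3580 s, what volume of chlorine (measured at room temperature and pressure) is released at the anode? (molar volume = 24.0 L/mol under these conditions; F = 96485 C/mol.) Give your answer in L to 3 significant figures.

0.214 L

Q = 0.481 A × 3580 s = 1722 C
n(e⁻) = 1722 / 96485 = 0.01785 mol
2Cl⁻ → Cl₂ + 2e⁻, so n(Cl₂) = 0.01785 / 2 = 0.008925 mol
V = 0.008925 × 24.0 = 0.2142 L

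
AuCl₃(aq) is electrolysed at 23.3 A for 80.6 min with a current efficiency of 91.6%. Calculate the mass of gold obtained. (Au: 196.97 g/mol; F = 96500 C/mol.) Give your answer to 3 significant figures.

70.2 g

Q = 23.3 × 4836 = 1.127×10^5 C
n(e⁻) = 1.127×10^5 / 96500 = 1.168 mol
Au³⁺ + 3e⁻ → Au, so theoretical m(Au) = 0.3893 × 196.97 = 76.68 g
Actual mass = 91.6% × 76.68 = 70.2 g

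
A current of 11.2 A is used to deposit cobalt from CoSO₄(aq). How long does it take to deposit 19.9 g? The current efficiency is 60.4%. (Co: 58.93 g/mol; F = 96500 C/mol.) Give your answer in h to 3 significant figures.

n(Co) = 19.9 / 58.93 = 0.3377 mol
Co²⁺ + 2e⁻ → Co, so n(e⁻) = 2 × 0.3377 = 0.6754 mol
Q = 0.6754 × 96500 / 0.604 = 1.079×10^5 C
t = Q / I = 1.079×10^5 / 11.2 = 9634 s = 2.68 h

2.68 h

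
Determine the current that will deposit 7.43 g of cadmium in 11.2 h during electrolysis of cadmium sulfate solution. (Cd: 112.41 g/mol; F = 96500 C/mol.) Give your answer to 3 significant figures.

0.316 A

n(Cd) = 7.43 / 112.41 = 0.06610 mol
Cd²⁺ + 2e⁻ → Cd, so n(e⁻) = 2 × 0.06610 = 0.1322 mol
Q = 0.1322 × 96500 = 12760 C
I = Q / t = 12760 / 40320 s = 0.316 A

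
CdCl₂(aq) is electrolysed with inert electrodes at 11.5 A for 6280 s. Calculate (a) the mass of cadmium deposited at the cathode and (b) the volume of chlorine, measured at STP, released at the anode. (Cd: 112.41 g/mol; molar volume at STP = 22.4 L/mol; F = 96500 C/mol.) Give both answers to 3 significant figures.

Q = 11.5 × 6280 = 72220 C; n(e⁻) = 72220 / 96500 = 0.7484 mol
Cathode: Cd²⁺ + 2e⁻ → Cd → n(Cd) = 0.7484/2 = 0.3742 mol → 42.1 g
Anode: 2Cl⁻ → Cl₂ + 2e⁻ → n(Cl₂) = 0.7484/2 = 0.3742 mol → 8.38 L

42.1 g Cd; 8.38 L Cl₂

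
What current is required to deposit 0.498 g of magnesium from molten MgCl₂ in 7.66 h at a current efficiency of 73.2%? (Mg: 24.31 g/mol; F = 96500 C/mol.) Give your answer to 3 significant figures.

0.196 A

n(Mg) = 0.498 / 24.31 = 0.02049 mol
Mg²⁺ + 2e⁻ → Mg, so n(e⁻) = 2 × 0.02049 = 0.04098 mol
Q = 0.04098 × 96500 / 0.732 = 5402 C
I = Q / t = 5402 / 27576 s = 0.196 A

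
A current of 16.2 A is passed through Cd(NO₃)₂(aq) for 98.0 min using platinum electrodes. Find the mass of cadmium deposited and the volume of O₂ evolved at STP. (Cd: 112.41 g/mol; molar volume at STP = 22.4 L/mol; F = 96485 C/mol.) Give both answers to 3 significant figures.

55.5 g Cd; 5.53 L O₂

Q = 16.2 × 5880 = 95260 C; n(e⁻) = 95260 / 96485 = 0.9873 mol
Cathode: Cd²⁺ + 2e⁻ → Cd → n(Cd) = 0.9873/2 = 0.4937 mol → 55.5 g
Anode: 2H₂O → O₂ + 4H⁺ + 4e⁻ → n(O₂) = 0.9873/4 = 0.2468 mol → 5.53 L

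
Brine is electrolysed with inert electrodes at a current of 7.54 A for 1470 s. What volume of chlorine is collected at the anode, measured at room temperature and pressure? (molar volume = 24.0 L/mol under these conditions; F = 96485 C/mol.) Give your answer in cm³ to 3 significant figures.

Q = 7.54 A × 1470 s = 11080 C
n(e⁻) = 11080 / 96485 = 0.1148 mol
2Cl⁻ → Cl₂ + 2e⁻, so n(Cl₂) = 0.1148 / 2 = 0.05740 mol
V = 0.05740 × 24.0 = 1.378 L
= 1380 cm³

1380 cm³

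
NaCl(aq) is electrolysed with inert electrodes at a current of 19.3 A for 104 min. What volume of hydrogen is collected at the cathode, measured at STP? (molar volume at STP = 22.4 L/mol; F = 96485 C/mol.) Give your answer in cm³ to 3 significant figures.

Q = It = 19.3 × 6240 = 1.204×10^5 C
n(e⁻) = Q/F = 1.204×10^5/96485 = 1.248 mol
2H⁺ + 2e⁻ → H₂, so n(H₂) = 1.248 / 2 = 0.6240 mol
V = 0.6240 × 22.4 = 13.98 L
= 14000 cm³

14000 cm³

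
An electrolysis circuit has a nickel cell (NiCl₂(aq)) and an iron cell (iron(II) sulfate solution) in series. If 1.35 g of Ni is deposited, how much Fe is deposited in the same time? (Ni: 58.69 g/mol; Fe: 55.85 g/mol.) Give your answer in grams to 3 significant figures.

n(Ni) = 1.35 / 58.69 = 0.02300 mol
Ni²⁺ + 2e⁻ → Ni, so n(e⁻) = 2 × 0.02300 = 0.04600 mol
The cells are in series, so the same charge (and hence the same n(e⁻) = 0.04600 mol) passes through both.
Fe²⁺ + 2e⁻ → Fe, so n(Fe) = 0.04600 / 2 = 0.02300 mol
m(Fe) = 0.02300 × 55.85 = 1.28 g

1.28 g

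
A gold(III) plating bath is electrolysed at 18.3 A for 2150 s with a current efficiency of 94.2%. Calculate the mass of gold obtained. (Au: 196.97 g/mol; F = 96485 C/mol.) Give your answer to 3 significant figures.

Q = 18.3 × 2150 = 39350 C
n(e⁻) = 39350 / 96485 = 0.4078 mol
Au³⁺ + 3e⁻ → Au, so theoretical m(Au) = 0.1359 × 196.97 = 26.77 g
Actual mass = 94.2% × 26.77 = 25.2 g

25.2 g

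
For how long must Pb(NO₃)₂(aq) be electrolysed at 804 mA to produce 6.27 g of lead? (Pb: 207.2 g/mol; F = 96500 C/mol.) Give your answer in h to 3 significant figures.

2.02 h

n(Pb) = 6.27 / 207.2 = 0.03026 mol
Pb²⁺ + 2e⁻ → Pb, so n(e⁻) = 2 × 0.03026 = 0.06052 mol
Q = 0.06052 × 96500 = 5840 C
t = Q / I = 5840 / 0.804 = 7264 s = 2.02 h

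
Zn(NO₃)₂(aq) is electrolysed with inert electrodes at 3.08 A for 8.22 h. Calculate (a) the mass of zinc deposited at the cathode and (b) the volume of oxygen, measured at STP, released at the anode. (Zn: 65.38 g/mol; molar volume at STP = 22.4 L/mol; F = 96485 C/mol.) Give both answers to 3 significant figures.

30.9 g Zn; 5.29 L O₂

Q = 3.08 × 29592 = 91140 C; n(e⁻) = 91140 / 96485 = 0.9446 mol
Cathode: Zn²⁺ + 2e⁻ → Zn → n(Zn) = 0.9446/2 = 0.4723 mol → 30.9 g
Anode: 2H₂O → O₂ + 4H⁺ + 4e⁻ → n(O₂) = 0.9446/4 = 0.2362 mol → 5.29 L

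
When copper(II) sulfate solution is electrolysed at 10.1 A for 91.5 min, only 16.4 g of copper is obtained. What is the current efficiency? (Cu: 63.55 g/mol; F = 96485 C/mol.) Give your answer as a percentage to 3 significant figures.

Q = 10.1 × 5490 = 55450 C
n(e⁻) = 55450 / 96485 = 0.5747 mol
Cu²⁺ + 2e⁻ → Cu, so theoretical n(Cu) = 0.2874 mol → 18.26 g
Efficiency = 16.4 / 18.26 = 0.8981 = 89.8%

89.8%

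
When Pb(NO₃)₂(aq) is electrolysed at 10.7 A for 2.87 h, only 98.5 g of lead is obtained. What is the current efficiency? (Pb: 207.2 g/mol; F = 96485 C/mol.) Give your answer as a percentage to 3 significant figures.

83.0%

Q = 10.7 × 10332 = 1.106×10^5 C
n(e⁻) = 1.106×10^5 / 96485 = 1.146 mol
Pb²⁺ + 2e⁻ → Pb, so theoretical n(Pb) = 0.5730 mol → 118.7 g
Efficiency = 98.5 / 118.7 = 0.8298 = 83.0%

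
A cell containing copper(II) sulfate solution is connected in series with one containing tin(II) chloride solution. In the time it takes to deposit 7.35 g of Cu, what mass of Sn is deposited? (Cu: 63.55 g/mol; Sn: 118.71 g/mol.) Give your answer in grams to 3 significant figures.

13.7 g

n(Cu) = 7.35 / 63.55 = 0.1157 mol
Cu²⁺ + 2e⁻ → Cu, so n(e⁻) = 2 × 0.1157 = 0.2314 mol
Since the cells are in series, n(e⁻) in the Sn cell is also 0.2314 mol.
Sn²⁺ + 2e⁻ → Sn, so n(Sn) = 0.2314 / 2 = 0.1157 mol
m(Sn) = 0.1157 × 118.71 = 13.7 g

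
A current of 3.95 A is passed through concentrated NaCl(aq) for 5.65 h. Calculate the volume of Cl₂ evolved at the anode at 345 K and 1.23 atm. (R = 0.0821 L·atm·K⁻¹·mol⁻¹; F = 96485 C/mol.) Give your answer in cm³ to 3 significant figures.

Q = 3.95 A × 20340 s = 80340 C
n(e⁻) = Q/F = 80340/96485 = 0.8327 mol
2Cl⁻ → Cl₂ + 2e⁻, so n(Cl₂) = 0.8327 / 2 = 0.4164 mol
V = nRT/P = 0.4164 × 0.0821 × 345 / 1.23 = 9.589 L
= 9590 cm³

9590 cm³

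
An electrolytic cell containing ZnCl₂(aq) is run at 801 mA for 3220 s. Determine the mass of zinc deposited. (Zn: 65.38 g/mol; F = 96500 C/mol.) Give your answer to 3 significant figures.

Charge passed = 0.801 × 3220 = 2579 C
Moles of electrons = 2579 / 96500 = 0.02673 mol
Zn²⁺ + 2e⁻ → Zn, so n(Zn) = 0.02673 / 2 = 0.01337 mol
m = 0.01337 × 65.38 = 0.874 g

0.874 g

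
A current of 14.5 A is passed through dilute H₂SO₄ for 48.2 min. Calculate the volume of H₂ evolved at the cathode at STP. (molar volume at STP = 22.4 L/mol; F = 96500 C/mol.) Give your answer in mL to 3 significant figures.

Q = 14.5 A × 2892 s = 41930 C
Moles of electrons = 41930 / 96500 = 0.4345 mol
2H⁺ + 2e⁻ → H₂, so n(H₂) = 0.4345 / 2 = 0.2173 mol
V = 0.2173 × 22.4 = 4.868 L
= 4870 mL

4870 mL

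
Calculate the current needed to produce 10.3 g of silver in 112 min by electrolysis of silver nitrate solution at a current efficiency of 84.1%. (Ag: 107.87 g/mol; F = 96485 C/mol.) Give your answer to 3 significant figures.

n(Ag) = 10.3 / 107.87 = 0.09549 mol
Ag⁺ + e⁻ → Ag, so n(e⁻) = 0.09549 mol
Q = 0.09549 × 96485 / 0.841 = 10960 C
I = Q / t = 10960 / 6720 s = 1.63 A

1.63 A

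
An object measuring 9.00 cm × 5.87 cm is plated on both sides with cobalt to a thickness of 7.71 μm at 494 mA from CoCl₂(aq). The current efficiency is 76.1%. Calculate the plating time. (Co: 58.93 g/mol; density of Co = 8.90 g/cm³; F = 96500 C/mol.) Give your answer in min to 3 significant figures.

Plated area = 2 × 9.00 × 5.87 = 105.7 cm²
Volume = 105.7 × 7.71×10⁻⁴ cm = 0.08149 cm³
m(Co) = 0.08149 × 8.90 = 0.7253 g
n(Co) = 0.7253 / 58.93 = 0.01231 mol; n(e⁻) = 2 × 0.01231 = 0.02462 mol
Q = 0.02462 × 96500 / 0.761 = 3122 C
t = 3122 / 0.494 = 6320 s = 105 min

105 min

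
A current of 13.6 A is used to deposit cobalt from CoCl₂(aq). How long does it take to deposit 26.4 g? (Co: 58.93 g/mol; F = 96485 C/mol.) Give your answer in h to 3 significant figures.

n(Co) = 26.4 / 58.93 = 0.4480 mol
Co²⁺ + 2e⁻ → Co, so n(e⁻) = 2 × 0.4480 = 0.8960 mol
Q = 0.8960 × 96485 = 86450 C
t = Q / I = 86450 / 13.6 = 6357 s = 1.77 h

1.77 h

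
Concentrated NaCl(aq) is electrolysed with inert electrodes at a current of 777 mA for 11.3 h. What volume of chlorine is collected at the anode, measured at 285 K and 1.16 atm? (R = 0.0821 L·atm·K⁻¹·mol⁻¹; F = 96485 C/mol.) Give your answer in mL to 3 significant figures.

Q = 0.777 A × 40680 s = 31610 C
n(e⁻) = Q/F = 31610/96485 = 0.3276 mol
2Cl⁻ → Cl₂ + 2e⁻, so n(Cl₂) = 0.3276 / 2 = 0.1638 mol
V = nRT/P = 0.1638 × 0.0821 × 285 / 1.16 = 3.304 L
= 3300 mL

3300 mL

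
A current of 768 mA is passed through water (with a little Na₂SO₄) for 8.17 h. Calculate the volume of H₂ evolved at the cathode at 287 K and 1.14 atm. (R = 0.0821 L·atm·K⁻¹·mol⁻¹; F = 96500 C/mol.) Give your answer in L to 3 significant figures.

Charge passed = 0.768 × 29412 = 22590 C
Moles of electrons = 22590 / 96500 = 0.2341 mol
2H⁺ + 2e⁻ → H₂, so n(H₂) = 0.2341 / 2 = 0.1171 mol
V = nRT/P = 0.1171 × 0.0821 × 287 / 1.14 = 2.420 L

2.42 L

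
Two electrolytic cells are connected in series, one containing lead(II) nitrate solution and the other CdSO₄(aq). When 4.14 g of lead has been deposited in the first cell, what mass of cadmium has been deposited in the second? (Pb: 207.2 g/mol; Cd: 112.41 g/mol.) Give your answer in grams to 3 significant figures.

2.25 g

n(Pb) = 4.14 / 207.2 = 0.01998 mol
Pb²⁺ + 2e⁻ → Pb, so n(e⁻) = 2 × 0.01998 = 0.03996 mol
Same current for the same time ⇒ same n(e⁻) = 0.03996 mol in both cells.
Cd²⁺ + 2e⁻ → Cd, so n(Cd) = 0.03996 / 2 = 0.01998 mol
m(Cd) = 0.01998 × 112.41 = 2.25 g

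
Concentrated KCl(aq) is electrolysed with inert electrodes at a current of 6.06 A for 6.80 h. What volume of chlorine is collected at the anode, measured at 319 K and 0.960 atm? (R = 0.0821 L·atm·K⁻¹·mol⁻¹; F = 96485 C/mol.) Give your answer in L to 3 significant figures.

21.0 L

Charge passed = 6.06 × 24480 = 1.483×10^5 C
Moles of electrons = 1.483×10^5 / 96485 = 1.537 mol
2Cl⁻ → Cl₂ + 2e⁻, so n(Cl₂) = 1.537 / 2 = 0.7685 mol
V = nRT/P = 0.7685 × 0.0821 × 319 / 0.960 = 20.97 L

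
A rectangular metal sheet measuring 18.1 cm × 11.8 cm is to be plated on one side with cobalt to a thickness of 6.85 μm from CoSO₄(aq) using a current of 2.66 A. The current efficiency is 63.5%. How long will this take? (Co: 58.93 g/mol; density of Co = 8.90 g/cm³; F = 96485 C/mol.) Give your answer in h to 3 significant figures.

Plated area = 18.1 × 11.8 = 213.6 cm²
Volume = 213.6 × 6.85×10⁻⁴ cm = 0.1463 cm³
m(Co) = 0.1463 × 8.90 = 1.302 g
n(Co) = 1.302 / 58.93 = 0.02209 mol; n(e⁻) = 2 × 0.02209 = 0.04418 mol
Q = 0.04418 × 96485 / 0.635 = 6713 C
t = 6713 / 2.66 = 2524 s = 0.701 h

0.701 h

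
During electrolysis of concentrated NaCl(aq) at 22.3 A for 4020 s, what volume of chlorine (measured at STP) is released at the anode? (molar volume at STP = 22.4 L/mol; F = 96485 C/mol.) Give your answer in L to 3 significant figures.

10.4 L

Charge passed = 22.3 × 4020 = 89650 C
n(e⁻) = Q/F = 89650/96485 = 0.9292 mol
2Cl⁻ → Cl₂ + 2e⁻, so n(Cl₂) = 0.9292 / 2 = 0.4646 mol
V = 0.4646 × 22.4 = 10.41 L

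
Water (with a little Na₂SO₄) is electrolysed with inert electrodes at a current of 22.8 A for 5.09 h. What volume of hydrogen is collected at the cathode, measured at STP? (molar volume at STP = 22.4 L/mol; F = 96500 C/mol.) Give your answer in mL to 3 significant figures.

Q = It = 22.8 × 18324 = 4.178×10^5 C
n(e⁻) = 4.178×10^5 / 96500 = 4.330 mol
2H⁺ + 2e⁻ → H₂, so n(H₂) = 4.330 / 2 = 2.165 mol
V = 2.165 × 22.4 = 48.50 L
= 48500 mL

48500 mL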